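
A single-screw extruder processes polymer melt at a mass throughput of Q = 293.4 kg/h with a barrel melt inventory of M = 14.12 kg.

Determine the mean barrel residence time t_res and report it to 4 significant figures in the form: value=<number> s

Throughput in SI: Q_s = 293.4 kg/h ÷ 3600 s/h = 0.0815 kg/s
Mean residence time: t_res = M/Q_s = 14.12 kg / 0.0815 kg/s = 173.252 s

value=173.3 s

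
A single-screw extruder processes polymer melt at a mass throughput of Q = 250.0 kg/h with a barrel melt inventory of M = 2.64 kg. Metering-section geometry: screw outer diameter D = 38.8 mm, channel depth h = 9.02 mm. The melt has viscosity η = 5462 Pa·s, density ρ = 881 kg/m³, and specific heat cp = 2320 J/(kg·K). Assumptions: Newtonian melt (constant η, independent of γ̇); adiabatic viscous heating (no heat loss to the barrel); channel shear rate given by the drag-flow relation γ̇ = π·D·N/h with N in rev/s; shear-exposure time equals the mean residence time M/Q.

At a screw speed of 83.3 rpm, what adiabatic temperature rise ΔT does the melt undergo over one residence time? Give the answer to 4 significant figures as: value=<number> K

value=35.76 K

Throughput in SI: Q_s = 250.0 kg/h ÷ 3600 s/h = 0.0694444 kg/s
t_res = M / Q_s = 2.64 / 0.0694444 = 38.016 s
D = 38.8 mm = 0.0388 m;  h = 9.02 mm = 0.00902 m;  N = 83.3 rpm / 60 = 1.38833 rev/s
Shear rate: γ̇ = πDN/h = π·0.0388·1.38833/0.00902 = 18.7616 s⁻¹
ΔT = η·γ̇²·t_res / (ρ·cp) = 5462 · (18.7616)² · 38.016 / (881 · 2320) = 35.7595 K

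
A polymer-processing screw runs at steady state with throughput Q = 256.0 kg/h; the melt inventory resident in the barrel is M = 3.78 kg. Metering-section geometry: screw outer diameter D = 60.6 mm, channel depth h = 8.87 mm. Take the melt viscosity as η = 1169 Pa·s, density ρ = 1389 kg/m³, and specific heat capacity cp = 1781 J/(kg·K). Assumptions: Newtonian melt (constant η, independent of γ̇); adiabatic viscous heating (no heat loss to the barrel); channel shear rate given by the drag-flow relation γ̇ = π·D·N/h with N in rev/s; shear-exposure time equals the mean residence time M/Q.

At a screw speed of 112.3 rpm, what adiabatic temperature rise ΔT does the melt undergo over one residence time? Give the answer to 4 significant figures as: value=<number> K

Convert throughput: Q = 256.0 kg/h = 256.0/3600 = 0.0711111 kg/s
Mean residence time: t_res = M/Q_s = 3.78 kg / 0.0711111 kg/s = 53.1562 s
Convert to SI: D = 0.0606 m, h = 0.00887 m, N = 112.3/60 = 1.87167 rev/s
γ̇ = π D N / h = (π)(0.0606)(1.87167) / 0.00887 = 40.1724 s⁻¹
ΔT = η·γ̇²·t_res / (ρ·cp) = 1169 · (40.1724)² · 53.1562 / (1389 · 1781) = 40.5375 K

value=40.54 K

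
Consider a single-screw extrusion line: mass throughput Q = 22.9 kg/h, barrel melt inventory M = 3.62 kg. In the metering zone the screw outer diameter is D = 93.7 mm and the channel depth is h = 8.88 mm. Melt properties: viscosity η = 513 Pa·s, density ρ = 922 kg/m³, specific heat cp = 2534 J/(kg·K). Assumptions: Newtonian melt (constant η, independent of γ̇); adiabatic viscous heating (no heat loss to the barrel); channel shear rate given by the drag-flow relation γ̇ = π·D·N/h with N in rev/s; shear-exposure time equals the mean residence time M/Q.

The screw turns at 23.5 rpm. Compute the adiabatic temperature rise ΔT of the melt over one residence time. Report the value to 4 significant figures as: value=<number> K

Throughput in SI: Q_s = 22.9 kg/h ÷ 3600 s/h = 0.00636111 kg/s
Mean residence time: t_res = M/Q_s = 3.62 kg / 0.00636111 kg/s = 569.083 s
Convert to SI: D = 0.0937 m, h = 0.00888 m, N = 23.5/60 = 0.391667 rev/s
γ̇ = π D N / h = (π)(0.0937)(0.391667) / 0.00888 = 12.9835 s⁻¹
ΔT = η·γ̇²·t_res/(ρ·cp) = [513 × 12.9835² × 569.083] / [922 × 2534] = 21.064 K

value=21.06 K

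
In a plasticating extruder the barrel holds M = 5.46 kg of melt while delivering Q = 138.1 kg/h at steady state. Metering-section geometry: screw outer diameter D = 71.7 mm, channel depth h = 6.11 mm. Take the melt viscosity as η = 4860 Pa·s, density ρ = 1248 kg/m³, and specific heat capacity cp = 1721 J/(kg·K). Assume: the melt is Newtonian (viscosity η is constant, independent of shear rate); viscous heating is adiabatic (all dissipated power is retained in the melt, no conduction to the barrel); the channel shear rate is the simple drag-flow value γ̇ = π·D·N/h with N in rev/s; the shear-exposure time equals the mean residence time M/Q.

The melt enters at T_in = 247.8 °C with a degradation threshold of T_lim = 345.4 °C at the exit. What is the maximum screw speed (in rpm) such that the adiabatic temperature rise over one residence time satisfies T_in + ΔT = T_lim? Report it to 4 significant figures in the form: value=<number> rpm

value=28.33 rpm

Throughput in SI: Q_s = 138.1 kg/h ÷ 3600 s/h = 0.0383611 kg/s
t_res = M / Q_s = 5.46 / 0.0383611 = 142.332 s
Geometry in SI: D = 71.7 mm → 0.0717 m, h = 6.11 mm → 0.00611 m
ΔT_a = T_lim − T_in = 345.4 − 247.8 = 97.6 K
γ̇_max² = ΔT_a·ρ·cp / (η·t_res) = [97.6 × 1248 × 1721] / [4860 × 142.332] = 303.045 s⁻²
γ̇_max = √303.045 = 17.4082 s⁻¹
N_max = γ̇_max·h / (π·D) = 17.4082 · 0.00611 / (π · 0.0717) = 0.4722 rev/s = 28.332 rpm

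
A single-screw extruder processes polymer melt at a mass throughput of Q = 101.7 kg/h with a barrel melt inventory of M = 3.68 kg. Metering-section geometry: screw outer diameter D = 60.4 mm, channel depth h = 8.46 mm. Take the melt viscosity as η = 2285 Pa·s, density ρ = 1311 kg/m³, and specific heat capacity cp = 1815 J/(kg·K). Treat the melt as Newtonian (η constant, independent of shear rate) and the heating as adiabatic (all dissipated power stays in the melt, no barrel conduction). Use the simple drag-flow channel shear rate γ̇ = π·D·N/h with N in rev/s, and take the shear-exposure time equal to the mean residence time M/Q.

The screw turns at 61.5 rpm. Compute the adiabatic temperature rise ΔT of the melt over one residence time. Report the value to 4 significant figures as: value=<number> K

Throughput in SI: Q_s = 101.7 kg/h ÷ 3600 s/h = 0.02825 kg/s
Mean residence time: t_res = M/Q_s = 3.68 kg / 0.02825 kg/s = 130.265 s
Convert to SI: D = 0.0604 m, h = 0.00846 m, N = 61.5/60 = 1.025 rev/s
γ̇ = π·D·N / h = π · 0.0604 · 1.025 / 0.00846 = 22.9901 s⁻¹
ΔT = η·γ̇²·t_res / (ρ·cp) = 2285 · (22.9901)² · 130.265 / (1311 · 1815) = 66.1176 K

value=66.12 K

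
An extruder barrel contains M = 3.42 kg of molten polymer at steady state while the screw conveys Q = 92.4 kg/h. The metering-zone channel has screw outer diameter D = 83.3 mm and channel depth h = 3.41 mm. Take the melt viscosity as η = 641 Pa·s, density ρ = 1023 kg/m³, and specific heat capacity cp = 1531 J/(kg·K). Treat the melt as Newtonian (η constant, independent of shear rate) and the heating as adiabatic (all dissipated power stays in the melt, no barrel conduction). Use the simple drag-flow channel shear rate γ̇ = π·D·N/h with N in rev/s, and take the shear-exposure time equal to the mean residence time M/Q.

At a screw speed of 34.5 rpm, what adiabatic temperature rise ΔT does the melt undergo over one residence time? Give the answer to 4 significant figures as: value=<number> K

Q_s = Q / 3600 = 92.4 / 3600 = 0.0256667 kg/s
Mean residence time: t_res = M/Q_s = 3.42 kg / 0.0256667 kg/s = 133.247 s
Geometry in metres: D = 83.3 mm → 0.0833 m, h = 3.41 mm → 0.00341 m; screw speed N = 34.5 rpm = 0.575 rev/s
γ̇ = π D N / h = (π)(0.0833)(0.575) / 0.00341 = 44.1274 s⁻¹
ΔT = η·γ̇²·t_res/(ρ·cp) = [641 × 44.1274² × 133.247] / [1023 × 1531] = 106.189 K

value=106.2 K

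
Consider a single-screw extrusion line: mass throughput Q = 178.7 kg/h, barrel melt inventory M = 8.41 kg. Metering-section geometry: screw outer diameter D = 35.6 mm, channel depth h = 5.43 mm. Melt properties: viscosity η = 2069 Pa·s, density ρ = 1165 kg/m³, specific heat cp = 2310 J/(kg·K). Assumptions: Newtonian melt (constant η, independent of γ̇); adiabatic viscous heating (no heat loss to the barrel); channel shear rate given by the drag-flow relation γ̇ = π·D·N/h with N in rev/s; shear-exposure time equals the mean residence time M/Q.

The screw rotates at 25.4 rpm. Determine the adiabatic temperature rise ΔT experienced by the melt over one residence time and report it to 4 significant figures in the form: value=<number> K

value=9.903 K

Throughput in SI: Q_s = 178.7 kg/h ÷ 3600 s/h = 0.0496389 kg/s
t_res = M / Q_s = 8.41 / 0.0496389 = 169.424 s
Convert to SI: D = 0.0356 m, h = 0.00543 m, N = 25.4/60 = 0.423333 rev/s
Shear rate: γ̇ = πDN/h = π·0.0356·0.423333/0.00543 = 8.71932 s⁻¹
Adiabatic rise: ΔT = η γ̇² t_res / (ρ cp) = 2069·(8.71932)²·169.424 / (1165·2310) = 9.90288 K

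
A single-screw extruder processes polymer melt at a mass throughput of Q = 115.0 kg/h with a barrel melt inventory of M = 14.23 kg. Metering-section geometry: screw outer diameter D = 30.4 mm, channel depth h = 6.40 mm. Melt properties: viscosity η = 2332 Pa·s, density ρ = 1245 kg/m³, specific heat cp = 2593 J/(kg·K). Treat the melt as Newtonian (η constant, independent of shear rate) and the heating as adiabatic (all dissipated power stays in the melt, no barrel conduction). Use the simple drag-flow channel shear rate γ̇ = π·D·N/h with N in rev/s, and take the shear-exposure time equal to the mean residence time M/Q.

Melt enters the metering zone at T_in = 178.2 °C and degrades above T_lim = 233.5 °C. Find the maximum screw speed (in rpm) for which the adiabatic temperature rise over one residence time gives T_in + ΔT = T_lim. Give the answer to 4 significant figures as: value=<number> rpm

Throughput in SI: Q_s = 115.0 kg/h ÷ 3600 s/h = 0.0319444 kg/s
Mean residence time: t_res = M/Q_s = 14.23 kg / 0.0319444 kg/s = 445.461 s
Geometry in SI: D = 30.4 mm → 0.0304 m, h = 6.40 mm → 0.0064 m
Allowable rise: ΔT_a = T_lim − T_in = 233.5 − 178.2 = 55.3 K
Invert ΔT = ηγ̇²t_res/(ρcp) for γ̇: γ̇_max² = ΔT_a ρ cp / (η t_res) = 55.3·1245·2593 / (2332·445.461) = 171.854 s⁻²
γ̇_max = √171.854 = 13.1093 s⁻¹
Solve γ̇ = πDN/h for N: N_max = γ̇_max·h/(π·D) = 13.1093 × 0.0064 / (π × 0.0304) = 0.878488 rev/s = 52.7093 rpm

value=52.71 rpm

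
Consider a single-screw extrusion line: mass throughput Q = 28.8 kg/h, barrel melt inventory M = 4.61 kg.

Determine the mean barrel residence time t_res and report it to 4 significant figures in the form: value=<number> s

Convert throughput: Q = 28.8 kg/h = 28.8/3600 = 0.008 kg/s
Mean residence time: t_res = M/Q_s = 4.61 kg / 0.008 kg/s = 576.25 s

value=576.2 s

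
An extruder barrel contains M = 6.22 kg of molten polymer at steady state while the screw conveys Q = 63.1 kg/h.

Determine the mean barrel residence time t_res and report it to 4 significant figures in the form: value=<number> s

Convert throughput: Q = 63.1 kg/h = 63.1/3600 = 0.0175278 kg/s
t_res = M / Q_s = 6.22 ÷ 0.0175278 = 354.865 s

value=354.9 s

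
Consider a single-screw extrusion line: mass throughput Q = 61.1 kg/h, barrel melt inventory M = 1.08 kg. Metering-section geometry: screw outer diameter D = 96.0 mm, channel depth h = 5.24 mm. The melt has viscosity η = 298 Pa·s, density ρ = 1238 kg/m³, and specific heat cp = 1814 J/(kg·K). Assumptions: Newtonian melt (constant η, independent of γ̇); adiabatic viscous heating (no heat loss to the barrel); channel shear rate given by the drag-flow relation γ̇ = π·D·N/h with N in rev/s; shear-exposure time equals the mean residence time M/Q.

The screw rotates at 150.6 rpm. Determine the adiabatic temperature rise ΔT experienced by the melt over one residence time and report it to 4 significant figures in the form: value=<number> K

Throughput in SI: Q_s = 61.1 kg/h ÷ 3600 s/h = 0.0169722 kg/s
t_res = M / Q_s = 1.08 ÷ 0.0169722 = 63.6334 s
D = 96.0 mm = 0.096 m;  h = 5.24 mm = 0.00524 m;  N = 150.6 rpm / 60 = 2.51 rev/s
Shear rate: γ̇ = πDN/h = π·0.096·2.51/0.00524 = 144.465 s⁻¹
ΔT = η·γ̇²·t_res / (ρ·cp) = 298 · (144.465)² · 63.6334 / (1238 · 1814) = 176.226 K

value=176.2 K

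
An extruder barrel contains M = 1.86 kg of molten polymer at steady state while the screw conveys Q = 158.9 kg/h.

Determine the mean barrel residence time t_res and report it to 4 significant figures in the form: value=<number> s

Q_s = Q / 3600 = 158.9 / 3600 = 0.0441389 kg/s
t_res = M / Q_s = 1.86 ÷ 0.0441389 = 42.1397 s

value=42.14 s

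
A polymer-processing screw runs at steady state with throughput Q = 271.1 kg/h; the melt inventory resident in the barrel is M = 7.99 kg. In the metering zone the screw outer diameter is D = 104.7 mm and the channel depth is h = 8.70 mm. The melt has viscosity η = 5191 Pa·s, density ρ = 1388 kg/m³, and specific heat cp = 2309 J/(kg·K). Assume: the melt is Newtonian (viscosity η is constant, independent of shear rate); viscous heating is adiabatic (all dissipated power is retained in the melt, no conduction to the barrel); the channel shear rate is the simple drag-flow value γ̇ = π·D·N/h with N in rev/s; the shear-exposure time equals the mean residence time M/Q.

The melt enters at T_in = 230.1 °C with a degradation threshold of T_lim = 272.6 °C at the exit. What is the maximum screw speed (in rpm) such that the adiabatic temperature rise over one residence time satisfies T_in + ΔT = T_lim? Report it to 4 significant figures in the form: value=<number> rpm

value=24.96 rpm

Convert throughput: Q = 271.1 kg/h = 271.1/3600 = 0.0753056 kg/s
t_res = M / Q_s = 7.99 ÷ 0.0753056 = 106.101 s
D = 104.7 mm = 0.1047 m;  h = 8.70 mm = 0.0087 m
ΔT_a = T_lim − T_in = 272.6 °C − 230.1 °C = 42.5 K
γ̇_max² = ΔT_a·ρ·cp / (η·t_res) = [42.5 × 1388 × 2309] / [5191 × 106.101] = 247.304 s⁻²
γ̇_max = √247.304 = 15.7259 s⁻¹
Solve γ̇ = πDN/h for N: N_max = γ̇_max·h/(π·D) = 15.7259 × 0.0087 / (π × 0.1047) = 0.415947 rev/s = 24.9568 rpm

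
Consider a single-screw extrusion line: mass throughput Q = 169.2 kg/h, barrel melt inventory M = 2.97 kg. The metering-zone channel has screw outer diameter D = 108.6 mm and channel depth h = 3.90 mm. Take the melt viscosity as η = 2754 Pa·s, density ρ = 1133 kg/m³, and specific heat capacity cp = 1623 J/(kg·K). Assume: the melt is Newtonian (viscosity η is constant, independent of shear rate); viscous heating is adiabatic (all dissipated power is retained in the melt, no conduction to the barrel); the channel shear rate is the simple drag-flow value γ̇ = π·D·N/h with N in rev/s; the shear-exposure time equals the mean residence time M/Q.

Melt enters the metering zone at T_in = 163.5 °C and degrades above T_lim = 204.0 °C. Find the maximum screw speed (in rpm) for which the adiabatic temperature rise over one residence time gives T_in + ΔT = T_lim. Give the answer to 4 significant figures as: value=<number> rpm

value=14.19 rpm

Throughput in SI: Q_s = 169.2 kg/h ÷ 3600 s/h = 0.047 kg/s
t_res = M / Q_s = 2.97 ÷ 0.047 = 63.1915 s
D = 108.6 mm = 0.1086 m;  h = 3.90 mm = 0.0039 m
ΔT_a = T_lim − T_in = 204.0 − 163.5 = 40.5 K
γ̇_max² = ΔT_a·ρ·cp/(η·t_res) = 40.5·1133·1623/(2754·63.1915) = 427.938 s⁻²
γ̇_max = sqrt(427.938) = 20.6867 s⁻¹
N_max = γ̇_max h / (πD) = 20.6867·0.0039/(π·0.1086) = 0.23647 rev/s → ×60 = 14.1882 rpm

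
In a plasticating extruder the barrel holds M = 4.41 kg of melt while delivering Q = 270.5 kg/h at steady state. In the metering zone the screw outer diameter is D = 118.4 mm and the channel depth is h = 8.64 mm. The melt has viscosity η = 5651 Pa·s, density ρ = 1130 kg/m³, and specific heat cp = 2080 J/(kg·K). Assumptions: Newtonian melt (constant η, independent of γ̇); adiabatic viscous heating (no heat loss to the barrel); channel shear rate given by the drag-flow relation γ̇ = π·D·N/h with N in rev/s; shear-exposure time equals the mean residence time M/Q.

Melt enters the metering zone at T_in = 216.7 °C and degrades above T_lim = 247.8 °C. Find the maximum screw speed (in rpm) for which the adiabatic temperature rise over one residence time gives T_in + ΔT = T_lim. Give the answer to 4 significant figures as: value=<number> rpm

Convert throughput: Q = 270.5 kg/h = 270.5/3600 = 0.0751389 kg/s
Mean residence time: t_res = M/Q_s = 4.41 kg / 0.0751389 kg/s = 58.6913 s
D = 118.4 mm = 0.1184 m;  h = 8.64 mm = 0.00864 m
ΔT_a = T_lim − T_in = 247.8 − 216.7 = 31.1 K
Invert ΔT = ηγ̇²t_res/(ρcp) for γ̇: γ̇_max² = ΔT_a ρ cp / (η t_res) = 31.1·1130·2080 / (5651·58.6913) = 220.396 s⁻²
γ̇_max = √220.396 = 14.8457 s⁻¹
Solve γ̇ = πDN/h for N: N_max = γ̇_max·h/(π·D) = 14.8457 × 0.00864 / (π × 0.1184) = 0.344837 rev/s = 20.6902 rpm

value=20.69 rpm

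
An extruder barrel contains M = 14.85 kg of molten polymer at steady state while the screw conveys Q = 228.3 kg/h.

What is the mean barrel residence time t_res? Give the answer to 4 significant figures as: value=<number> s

Convert throughput: Q = 228.3 kg/h = 228.3/3600 = 0.0634167 kg/s
t_res = M / Q_s = 14.85 / 0.0634167 = 234.166 s

value=234.2 s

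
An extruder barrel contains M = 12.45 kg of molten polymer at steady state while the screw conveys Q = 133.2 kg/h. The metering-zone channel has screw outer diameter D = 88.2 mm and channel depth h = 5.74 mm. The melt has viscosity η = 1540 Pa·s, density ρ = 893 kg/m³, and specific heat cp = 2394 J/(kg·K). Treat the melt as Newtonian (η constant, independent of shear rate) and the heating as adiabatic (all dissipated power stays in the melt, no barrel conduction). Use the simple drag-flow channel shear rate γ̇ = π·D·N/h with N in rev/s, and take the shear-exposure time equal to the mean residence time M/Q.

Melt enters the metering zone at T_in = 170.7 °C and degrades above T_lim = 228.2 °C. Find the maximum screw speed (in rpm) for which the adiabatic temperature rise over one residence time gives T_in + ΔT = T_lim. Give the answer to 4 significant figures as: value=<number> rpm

value=19.14 rpm

Throughput in SI: Q_s = 133.2 kg/h ÷ 3600 s/h = 0.037 kg/s
t_res = M / Q_s = 12.45 / 0.037 = 336.486 s
Convert to metres: D = 0.0882 m, h = 0.00574 m
ΔT_a = T_lim − T_in = 228.2 − 170.7 = 57.5 K
Invert ΔT = ηγ̇²t_res/(ρcp) for γ̇: γ̇_max² = ΔT_a ρ cp / (η t_res) = 57.5·893·2394 / (1540·336.486) = 237.222 s⁻²
γ̇_max = √237.222 = 15.402 s⁻¹
N_max = γ̇_max h / (πD) = 15.402·0.00574/(π·0.0882) = 0.319059 rev/s → ×60 = 19.1435 rpm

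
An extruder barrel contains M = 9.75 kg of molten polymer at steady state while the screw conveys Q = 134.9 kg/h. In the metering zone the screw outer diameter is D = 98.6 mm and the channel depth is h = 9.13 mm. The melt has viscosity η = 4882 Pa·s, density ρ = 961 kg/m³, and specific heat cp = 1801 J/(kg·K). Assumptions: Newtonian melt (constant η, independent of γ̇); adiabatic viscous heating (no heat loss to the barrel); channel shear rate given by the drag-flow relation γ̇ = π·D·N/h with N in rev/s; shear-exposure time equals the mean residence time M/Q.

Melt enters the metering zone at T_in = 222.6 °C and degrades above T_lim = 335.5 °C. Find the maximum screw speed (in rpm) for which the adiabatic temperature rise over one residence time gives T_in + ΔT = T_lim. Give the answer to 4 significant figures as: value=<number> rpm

Convert throughput: Q = 134.9 kg/h = 134.9/3600 = 0.0374722 kg/s
Mean residence time: t_res = M/Q_s = 9.75 kg / 0.0374722 kg/s = 260.193 s
Geometry in SI: D = 98.6 mm → 0.0986 m, h = 9.13 mm → 0.00913 m
ΔT_a = T_lim − T_in = 335.5 °C − 222.6 °C = 112.9 K
Invert ΔT = ηγ̇²t_res/(ρcp) for γ̇: γ̇_max² = ΔT_a ρ cp / (η t_res) = 112.9·961·1801 / (4882·260.193) = 153.829 s⁻²
γ̇_max = sqrt(153.829) = 12.4028 s⁻¹
N_max = γ̇_max h / (πD) = 12.4028·0.00913/(π·0.0986) = 0.365564 rev/s → ×60 = 21.9338 rpm

value=21.93 rpm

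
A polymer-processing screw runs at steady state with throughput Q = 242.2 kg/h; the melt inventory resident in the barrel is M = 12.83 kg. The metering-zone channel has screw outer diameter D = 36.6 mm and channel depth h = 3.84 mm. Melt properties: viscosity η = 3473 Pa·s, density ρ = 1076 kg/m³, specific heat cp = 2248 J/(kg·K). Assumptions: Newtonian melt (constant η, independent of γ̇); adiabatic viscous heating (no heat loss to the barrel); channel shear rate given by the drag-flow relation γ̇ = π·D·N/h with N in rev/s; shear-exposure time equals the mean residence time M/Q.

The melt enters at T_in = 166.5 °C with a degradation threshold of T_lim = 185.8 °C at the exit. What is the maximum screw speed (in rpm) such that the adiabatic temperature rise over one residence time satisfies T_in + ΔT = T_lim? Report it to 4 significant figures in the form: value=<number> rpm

value=16.82 rpm

Convert throughput: Q = 242.2 kg/h = 242.2/3600 = 0.0672778 kg/s
t_res = M / Q_s = 12.83 / 0.0672778 = 190.702 s
Geometry in SI: D = 36.6 mm → 0.0366 m, h = 3.84 mm → 0.00384 m
Allowable rise: ΔT_a = T_lim − T_in = 185.8 − 166.5 = 19.3 K
γ̇_max² = ΔT_a·ρ·cp/(η·t_res) = 19.3·1076·2248/(3473·190.702) = 70.4865 s⁻²
Take the square root: γ̇_max = √(70.4865) = 8.39563 s⁻¹
N_max = γ̇_max h / (πD) = 8.39563·0.00384/(π·0.0366) = 0.280384 rev/s → ×60 = 16.823 rpm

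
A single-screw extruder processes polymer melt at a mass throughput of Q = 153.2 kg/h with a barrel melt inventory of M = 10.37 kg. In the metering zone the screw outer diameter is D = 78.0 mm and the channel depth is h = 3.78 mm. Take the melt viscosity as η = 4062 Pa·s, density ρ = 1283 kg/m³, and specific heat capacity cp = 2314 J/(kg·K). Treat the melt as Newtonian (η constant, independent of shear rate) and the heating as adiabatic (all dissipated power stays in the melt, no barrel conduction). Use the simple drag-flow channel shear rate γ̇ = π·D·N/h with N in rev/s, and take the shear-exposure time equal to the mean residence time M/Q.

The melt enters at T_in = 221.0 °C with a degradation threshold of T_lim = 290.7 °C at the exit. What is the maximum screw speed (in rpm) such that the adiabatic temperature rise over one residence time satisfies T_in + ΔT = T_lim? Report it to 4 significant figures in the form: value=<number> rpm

Convert throughput: Q = 153.2 kg/h = 153.2/3600 = 0.0425556 kg/s
Mean residence time: t_res = M/Q_s = 10.37 kg / 0.0425556 kg/s = 243.681 s
Convert to metres: D = 0.078 m, h = 0.00378 m
ΔT_a = T_lim − T_in = 290.7 − 221.0 = 69.7 K
Invert ΔT = ηγ̇²t_res/(ρcp) for γ̇: γ̇_max² = ΔT_a ρ cp / (η t_res) = 69.7·1283·2314 / (4062·243.681) = 209.055 s⁻²
Take the square root: γ̇_max = √(209.055) = 14.4587 s⁻¹
Solve γ̇ = πDN/h for N: N_max = γ̇_max·h/(π·D) = 14.4587 × 0.00378 / (π × 0.078) = 0.223037 rev/s = 13.3822 rpm

value=13.38 rpm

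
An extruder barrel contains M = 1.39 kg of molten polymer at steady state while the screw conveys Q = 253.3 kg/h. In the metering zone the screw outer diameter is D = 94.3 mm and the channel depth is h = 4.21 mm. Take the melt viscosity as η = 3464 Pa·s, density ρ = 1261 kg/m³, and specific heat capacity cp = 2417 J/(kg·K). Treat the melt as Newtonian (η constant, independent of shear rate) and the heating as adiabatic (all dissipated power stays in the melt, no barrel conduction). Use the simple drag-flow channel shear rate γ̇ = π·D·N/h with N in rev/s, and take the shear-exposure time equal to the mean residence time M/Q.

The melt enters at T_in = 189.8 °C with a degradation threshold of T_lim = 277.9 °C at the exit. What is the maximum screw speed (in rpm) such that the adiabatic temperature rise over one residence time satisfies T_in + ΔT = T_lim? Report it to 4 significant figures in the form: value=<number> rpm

Throughput in SI: Q_s = 253.3 kg/h ÷ 3600 s/h = 0.0703611 kg/s
t_res = M / Q_s = 1.39 ÷ 0.0703611 = 19.7552 s
D = 94.3 mm = 0.0943 m;  h = 4.21 mm = 0.00421 m
ΔT_a = T_lim − T_in = 277.9 − 189.8 = 88.1 K
Invert ΔT = ηγ̇²t_res/(ρcp) for γ̇: γ̇_max² = ΔT_a ρ cp / (η t_res) = 88.1·1261·2417 / (3464·19.7552) = 3923.81 s⁻²
γ̇_max = sqrt(3923.81) = 62.6403 s⁻¹
N_max = γ̇_max h / (πD) = 62.6403·0.00421/(π·0.0943) = 0.890173 rev/s → ×60 = 53.4104 rpm

value=53.41 rpm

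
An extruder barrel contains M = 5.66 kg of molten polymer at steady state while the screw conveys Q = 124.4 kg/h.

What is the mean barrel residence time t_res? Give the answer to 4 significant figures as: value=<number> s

Convert throughput: Q = 124.4 kg/h = 124.4/3600 = 0.0345556 kg/s
t_res = M / Q_s = 5.66 ÷ 0.0345556 = 163.794 s

value=163.8 s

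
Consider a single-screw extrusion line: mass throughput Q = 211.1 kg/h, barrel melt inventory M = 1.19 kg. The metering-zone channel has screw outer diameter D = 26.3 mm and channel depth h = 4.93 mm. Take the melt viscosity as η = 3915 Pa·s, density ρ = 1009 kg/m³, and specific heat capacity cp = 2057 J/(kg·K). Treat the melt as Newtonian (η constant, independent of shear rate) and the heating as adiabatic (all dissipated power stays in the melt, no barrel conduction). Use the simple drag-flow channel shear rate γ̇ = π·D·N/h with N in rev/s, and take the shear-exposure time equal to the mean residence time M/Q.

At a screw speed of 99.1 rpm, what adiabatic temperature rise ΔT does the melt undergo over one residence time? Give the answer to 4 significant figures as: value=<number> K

Q_s = Q / 3600 = 211.1 / 3600 = 0.0586389 kg/s
t_res = M / Q_s = 1.19 / 0.0586389 = 20.2937 s
Geometry in metres: D = 26.3 mm → 0.0263 m, h = 4.93 mm → 0.00493 m; screw speed N = 99.1 rpm = 1.65167 rev/s
γ̇ = π D N / h = (π)(0.0263)(1.65167) / 0.00493 = 27.681 s⁻¹
ΔT = η·γ̇²·t_res/(ρ·cp) = [3915 × 27.681² × 20.2937] / [1009 × 2057] = 29.3312 K

value=29.33 K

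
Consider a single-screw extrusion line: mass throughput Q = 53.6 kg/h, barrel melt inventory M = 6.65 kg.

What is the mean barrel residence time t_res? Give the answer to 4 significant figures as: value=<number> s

value=446.6 s

Convert throughput: Q = 53.6 kg/h = 53.6/3600 = 0.0148889 kg/s
t_res = M / Q_s = 6.65 / 0.0148889 = 446.642 s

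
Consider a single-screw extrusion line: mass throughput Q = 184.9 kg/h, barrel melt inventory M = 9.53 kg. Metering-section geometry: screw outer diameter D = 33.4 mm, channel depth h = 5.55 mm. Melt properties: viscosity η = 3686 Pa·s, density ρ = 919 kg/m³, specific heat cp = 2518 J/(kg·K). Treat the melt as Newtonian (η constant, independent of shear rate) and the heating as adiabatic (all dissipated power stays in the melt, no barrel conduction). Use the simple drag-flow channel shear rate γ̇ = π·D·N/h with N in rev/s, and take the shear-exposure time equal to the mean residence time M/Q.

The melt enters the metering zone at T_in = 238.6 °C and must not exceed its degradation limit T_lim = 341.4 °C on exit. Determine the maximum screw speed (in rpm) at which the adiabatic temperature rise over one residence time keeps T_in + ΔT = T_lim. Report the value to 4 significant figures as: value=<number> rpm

Q_s = Q / 3600 = 184.9 / 3600 = 0.0513611 kg/s
Mean residence time: t_res = M/Q_s = 9.53 kg / 0.0513611 kg/s = 185.549 s
Convert to metres: D = 0.0334 m, h = 0.00555 m
Allowable rise: ΔT_a = T_lim − T_in = 341.4 − 238.6 = 102.8 K
Invert ΔT = ηγ̇²t_res/(ρcp) for γ̇: γ̇_max² = ΔT_a ρ cp / (η t_res) = 102.8·919·2518 / (3686·185.549) = 347.817 s⁻²
Take the square root: γ̇_max = √(347.817) = 18.6498 s⁻¹
N_max = γ̇_max h / (πD) = 18.6498·0.00555/(π·0.0334) = 0.986443 rev/s → ×60 = 59.1866 rpm

value=59.19 rpm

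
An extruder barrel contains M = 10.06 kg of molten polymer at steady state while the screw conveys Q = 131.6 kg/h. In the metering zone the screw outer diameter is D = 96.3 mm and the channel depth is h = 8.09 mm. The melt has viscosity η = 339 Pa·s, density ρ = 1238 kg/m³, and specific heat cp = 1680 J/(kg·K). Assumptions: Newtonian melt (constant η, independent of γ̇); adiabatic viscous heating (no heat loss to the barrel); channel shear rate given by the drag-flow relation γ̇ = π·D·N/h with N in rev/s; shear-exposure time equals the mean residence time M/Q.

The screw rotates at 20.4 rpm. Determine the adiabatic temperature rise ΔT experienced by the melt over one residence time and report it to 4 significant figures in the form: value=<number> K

Q_s = Q / 3600 = 131.6 / 3600 = 0.0365556 kg/s
Mean residence time: t_res = M/Q_s = 10.06 kg / 0.0365556 kg/s = 275.198 s
Geometry in metres: D = 96.3 mm → 0.0963 m, h = 8.09 mm → 0.00809 m; screw speed N = 20.4 rpm = 0.34 rev/s
γ̇ = π·D·N / h = π · 0.0963 · 0.34 / 0.00809 = 12.7147 s⁻¹
ΔT = η·γ̇²·t_res / (ρ·cp) = 339 · (12.7147)² · 275.198 / (1238 · 1680) = 7.25149 K

value=7.251 K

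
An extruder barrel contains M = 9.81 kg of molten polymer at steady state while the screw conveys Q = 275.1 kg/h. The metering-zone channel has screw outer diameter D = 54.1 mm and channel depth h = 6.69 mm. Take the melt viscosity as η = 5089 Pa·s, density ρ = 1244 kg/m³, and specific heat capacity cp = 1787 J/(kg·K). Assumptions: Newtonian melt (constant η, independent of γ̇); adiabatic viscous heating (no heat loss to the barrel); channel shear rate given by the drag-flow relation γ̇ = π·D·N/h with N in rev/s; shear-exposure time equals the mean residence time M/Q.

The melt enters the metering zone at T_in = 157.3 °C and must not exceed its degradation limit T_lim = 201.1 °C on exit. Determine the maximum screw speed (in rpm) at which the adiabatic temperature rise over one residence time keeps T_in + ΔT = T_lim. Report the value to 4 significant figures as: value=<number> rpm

value=28.83 rpm

Convert throughput: Q = 275.1 kg/h = 275.1/3600 = 0.0764167 kg/s
t_res = M / Q_s = 9.81 ÷ 0.0764167 = 128.375 s
Convert to metres: D = 0.0541 m, h = 0.00669 m
Allowable rise: ΔT_a = T_lim − T_in = 201.1 − 157.3 = 43.8 K
γ̇_max² = ΔT_a·ρ·cp/(η·t_res) = 43.8·1244·1787/(5089·128.375) = 149.041 s⁻²
γ̇_max = √149.041 = 12.2082 s⁻¹
N_max = γ̇_max·h / (π·D) = 12.2082 · 0.00669 / (π · 0.0541) = 0.480543 rev/s = 28.8326 rpm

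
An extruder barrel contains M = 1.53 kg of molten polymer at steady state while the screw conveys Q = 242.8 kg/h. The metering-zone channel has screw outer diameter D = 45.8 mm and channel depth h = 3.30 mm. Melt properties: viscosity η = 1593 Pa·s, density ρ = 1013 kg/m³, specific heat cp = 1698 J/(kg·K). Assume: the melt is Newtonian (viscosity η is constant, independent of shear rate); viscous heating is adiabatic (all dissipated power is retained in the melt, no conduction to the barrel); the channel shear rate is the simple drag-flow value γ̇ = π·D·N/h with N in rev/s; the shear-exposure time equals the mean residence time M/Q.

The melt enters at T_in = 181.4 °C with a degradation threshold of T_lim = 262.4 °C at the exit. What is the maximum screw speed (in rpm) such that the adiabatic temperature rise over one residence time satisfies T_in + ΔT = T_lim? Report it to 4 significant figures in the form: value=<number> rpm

value=85.44 rpm

Throughput in SI: Q_s = 242.8 kg/h ÷ 3600 s/h = 0.0674444 kg/s
Mean residence time: t_res = M/Q_s = 1.53 kg / 0.0674444 kg/s = 22.6853 s
D = 45.8 mm = 0.0458 m;  h = 3.30 mm = 0.0033 m
Allowable rise: ΔT_a = T_lim − T_in = 262.4 − 181.4 = 81 K
Invert ΔT = ηγ̇²t_res/(ρcp) for γ̇: γ̇_max² = ΔT_a ρ cp / (η t_res) = 81·1013·1698 / (1593·22.6853) = 3855.41 s⁻²
γ̇_max = √3855.41 = 62.092 s⁻¹
N_max = γ̇_max h / (πD) = 62.092·0.0033/(π·0.0458) = 1.42408 rev/s → ×60 = 85.4448 rpm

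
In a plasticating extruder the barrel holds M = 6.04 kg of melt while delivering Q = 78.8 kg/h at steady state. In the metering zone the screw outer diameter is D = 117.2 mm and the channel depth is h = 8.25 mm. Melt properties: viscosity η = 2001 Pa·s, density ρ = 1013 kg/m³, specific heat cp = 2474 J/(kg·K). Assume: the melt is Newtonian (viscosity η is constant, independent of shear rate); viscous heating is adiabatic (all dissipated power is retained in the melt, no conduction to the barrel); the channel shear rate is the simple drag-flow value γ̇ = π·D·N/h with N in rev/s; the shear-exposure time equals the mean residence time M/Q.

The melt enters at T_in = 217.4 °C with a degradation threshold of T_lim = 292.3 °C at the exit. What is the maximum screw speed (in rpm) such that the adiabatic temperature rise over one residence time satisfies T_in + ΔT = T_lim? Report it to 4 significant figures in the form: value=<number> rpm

Convert throughput: Q = 78.8 kg/h = 78.8/3600 = 0.0218889 kg/s
t_res = M / Q_s = 6.04 / 0.0218889 = 275.939 s
Geometry in SI: D = 117.2 mm → 0.1172 m, h = 8.25 mm → 0.00825 m
ΔT_a = T_lim − T_in = 292.3 − 217.4 = 74.9 K
γ̇_max² = ΔT_a·ρ·cp/(η·t_res) = 74.9·1013·2474/(2001·275.939) = 339.962 s⁻²
γ̇_max = sqrt(339.962) = 18.4381 s⁻¹
Solve γ̇ = πDN/h for N: N_max = γ̇_max·h/(π·D) = 18.4381 × 0.00825 / (π × 0.1172) = 0.413135 rev/s = 24.7881 rpm

value=24.79 rpm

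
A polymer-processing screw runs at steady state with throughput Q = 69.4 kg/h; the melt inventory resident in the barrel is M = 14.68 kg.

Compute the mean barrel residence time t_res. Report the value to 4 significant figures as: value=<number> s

value=761.5 s

Convert throughput: Q = 69.4 kg/h = 69.4/3600 = 0.0192778 kg/s
t_res = M / Q_s = 14.68 / 0.0192778 = 761.499 s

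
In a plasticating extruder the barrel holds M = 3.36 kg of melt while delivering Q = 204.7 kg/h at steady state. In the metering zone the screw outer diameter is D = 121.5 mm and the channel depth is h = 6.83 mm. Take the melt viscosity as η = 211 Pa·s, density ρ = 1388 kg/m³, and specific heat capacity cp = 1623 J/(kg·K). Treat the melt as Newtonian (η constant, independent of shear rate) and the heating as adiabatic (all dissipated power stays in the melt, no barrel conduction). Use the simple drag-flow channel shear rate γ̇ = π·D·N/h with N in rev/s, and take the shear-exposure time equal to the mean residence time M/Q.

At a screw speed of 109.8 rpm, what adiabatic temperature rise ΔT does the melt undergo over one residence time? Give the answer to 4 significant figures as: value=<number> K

Convert throughput: Q = 204.7 kg/h = 204.7/3600 = 0.0568611 kg/s
Mean residence time: t_res = M/Q_s = 3.36 kg / 0.0568611 kg/s = 59.0914 s
Geometry in metres: D = 121.5 mm → 0.1215 m, h = 6.83 mm → 0.00683 m; screw speed N = 109.8 rpm = 1.83 rev/s
Shear rate: γ̇ = πDN/h = π·0.1215·1.83/0.00683 = 102.272 s⁻¹
ΔT = η·γ̇²·t_res / (ρ·cp) = 211 · (102.272)² · 59.0914 / (1388 · 1623) = 57.8911 K

value=57.89 K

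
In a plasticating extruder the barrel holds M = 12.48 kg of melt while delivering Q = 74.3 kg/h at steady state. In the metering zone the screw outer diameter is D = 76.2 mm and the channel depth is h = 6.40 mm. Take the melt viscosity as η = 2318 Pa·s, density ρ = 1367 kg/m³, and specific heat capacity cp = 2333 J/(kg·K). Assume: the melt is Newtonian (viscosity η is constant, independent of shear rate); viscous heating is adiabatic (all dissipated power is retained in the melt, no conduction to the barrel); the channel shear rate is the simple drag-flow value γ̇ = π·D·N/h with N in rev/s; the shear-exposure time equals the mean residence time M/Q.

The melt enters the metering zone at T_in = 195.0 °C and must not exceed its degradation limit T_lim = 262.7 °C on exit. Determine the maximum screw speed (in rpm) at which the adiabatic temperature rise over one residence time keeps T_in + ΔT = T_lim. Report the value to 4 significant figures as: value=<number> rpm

Q_s = Q / 3600 = 74.3 / 3600 = 0.0206389 kg/s
t_res = M / Q_s = 12.48 / 0.0206389 = 604.684 s
Geometry in SI: D = 76.2 mm → 0.0762 m, h = 6.40 mm → 0.0064 m
Allowable rise: ΔT_a = T_lim − T_in = 262.7 − 195.0 = 67.7 K
Invert ΔT = ηγ̇²t_res/(ρcp) for γ̇: γ̇_max² = ΔT_a ρ cp / (η t_res) = 67.7·1367·2333 / (2318·604.684) = 154.039 s⁻²
γ̇_max = √154.039 = 12.4112 s⁻¹
N_max = γ̇_max h / (πD) = 12.4112·0.0064/(π·0.0762) = 0.331811 rev/s → ×60 = 19.9086 rpm

value=19.91 rpm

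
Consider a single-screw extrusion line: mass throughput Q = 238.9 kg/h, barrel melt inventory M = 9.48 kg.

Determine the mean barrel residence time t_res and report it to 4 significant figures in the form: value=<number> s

value=142.9 s

Convert throughput: Q = 238.9 kg/h = 238.9/3600 = 0.0663611 kg/s
t_res = M / Q_s = 9.48 / 0.0663611 = 142.855 s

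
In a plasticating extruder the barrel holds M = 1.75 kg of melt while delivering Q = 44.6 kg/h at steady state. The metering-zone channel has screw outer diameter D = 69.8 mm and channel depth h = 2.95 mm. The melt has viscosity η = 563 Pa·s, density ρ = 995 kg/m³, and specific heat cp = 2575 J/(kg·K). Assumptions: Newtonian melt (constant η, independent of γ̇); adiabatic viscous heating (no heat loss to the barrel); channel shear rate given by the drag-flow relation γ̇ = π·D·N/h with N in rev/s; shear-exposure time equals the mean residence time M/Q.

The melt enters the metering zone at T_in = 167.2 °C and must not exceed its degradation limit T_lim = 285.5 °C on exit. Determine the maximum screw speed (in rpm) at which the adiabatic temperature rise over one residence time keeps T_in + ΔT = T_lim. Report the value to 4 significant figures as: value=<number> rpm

Q_s = Q / 3600 = 44.6 / 3600 = 0.0123889 kg/s
t_res = M / Q_s = 1.75 / 0.0123889 = 141.256 s
D = 69.8 mm = 0.0698 m;  h = 2.95 mm = 0.00295 m
ΔT_a = T_lim − T_in = 285.5 °C − 167.2 °C = 118.3 K
γ̇_max² = ΔT_a·ρ·cp/(η·t_res) = 118.3·995·2575/(563·141.256) = 3811.28 s⁻²
Take the square root: γ̇_max = √(3811.28) = 61.7356 s⁻¹
Solve γ̇ = πDN/h for N: N_max = γ̇_max·h/(π·D) = 61.7356 × 0.00295 / (π × 0.0698) = 0.830524 rev/s = 49.8314 rpm

value=49.83 rpm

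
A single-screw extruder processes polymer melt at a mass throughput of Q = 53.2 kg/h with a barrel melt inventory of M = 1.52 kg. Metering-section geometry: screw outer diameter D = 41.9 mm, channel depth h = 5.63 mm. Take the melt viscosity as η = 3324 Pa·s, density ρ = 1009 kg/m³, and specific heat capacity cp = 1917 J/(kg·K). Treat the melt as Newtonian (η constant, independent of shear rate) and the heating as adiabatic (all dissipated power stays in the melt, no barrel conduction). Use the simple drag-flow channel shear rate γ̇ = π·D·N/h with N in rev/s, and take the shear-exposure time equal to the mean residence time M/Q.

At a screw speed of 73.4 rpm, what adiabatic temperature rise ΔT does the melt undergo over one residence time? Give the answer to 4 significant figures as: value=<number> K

value=144.6 K

Q_s = Q / 3600 = 53.2 / 3600 = 0.0147778 kg/s
Mean residence time: t_res = M/Q_s = 1.52 kg / 0.0147778 kg/s = 102.857 s
Geometry in metres: D = 41.9 mm → 0.0419 m, h = 5.63 mm → 0.00563 m; screw speed N = 73.4 rpm = 1.22333 rev/s
γ̇ = π D N / h = (π)(0.0419)(1.22333) / 0.00563 = 28.6023 s⁻¹
ΔT = η·γ̇²·t_res / (ρ·cp) = 3324 · (28.6023)² · 102.857 / (1009 · 1917) = 144.605 K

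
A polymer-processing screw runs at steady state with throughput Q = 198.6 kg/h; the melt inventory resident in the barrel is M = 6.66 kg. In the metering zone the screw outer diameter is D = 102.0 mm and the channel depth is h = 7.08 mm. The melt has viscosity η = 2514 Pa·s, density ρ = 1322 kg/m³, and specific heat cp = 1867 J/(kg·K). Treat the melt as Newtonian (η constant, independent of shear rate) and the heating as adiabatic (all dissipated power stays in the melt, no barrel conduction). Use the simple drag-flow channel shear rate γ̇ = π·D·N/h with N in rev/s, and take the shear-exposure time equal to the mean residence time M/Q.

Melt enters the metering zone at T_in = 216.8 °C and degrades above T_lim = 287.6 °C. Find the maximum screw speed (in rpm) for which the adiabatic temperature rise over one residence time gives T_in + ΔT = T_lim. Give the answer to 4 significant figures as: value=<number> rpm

Throughput in SI: Q_s = 198.6 kg/h ÷ 3600 s/h = 0.0551667 kg/s
Mean residence time: t_res = M/Q_s = 6.66 kg / 0.0551667 kg/s = 120.725 s
Convert to metres: D = 0.102 m, h = 0.00708 m
ΔT_a = T_lim − T_in = 287.6 °C − 216.8 °C = 70.8 K
γ̇_max² = ΔT_a·ρ·cp/(η·t_res) = 70.8·1322·1867/(2514·120.725) = 575.766 s⁻²
γ̇_max = sqrt(575.766) = 23.9951 s⁻¹
N_max = γ̇_max h / (πD) = 23.9951·0.00708/(π·0.102) = 0.530159 rev/s → ×60 = 31.8096 rpm

value=31.81 rpm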